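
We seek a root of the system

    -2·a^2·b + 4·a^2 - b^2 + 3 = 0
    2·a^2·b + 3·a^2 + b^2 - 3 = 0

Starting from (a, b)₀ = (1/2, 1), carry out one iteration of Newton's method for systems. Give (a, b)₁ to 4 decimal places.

(0.2500, 1.8000)

At (1/2, 1): F = (2.5000, -0.7500).
Jacobian J = [[-4·a·b + 8·a, -2·a^2 - 2·b], [4·a·b + 6·a, 2·a^2 + 2·b]].
At the point, J = [[2.0000, -2.5000], [5.0000, 2.5000]] (det J = 17.5000).
Solving J·Δ = −F gives Δ = (-0.2500, 0.8000).
Then the next iterate is (a, b)₁ = (0.2500, 1.8000).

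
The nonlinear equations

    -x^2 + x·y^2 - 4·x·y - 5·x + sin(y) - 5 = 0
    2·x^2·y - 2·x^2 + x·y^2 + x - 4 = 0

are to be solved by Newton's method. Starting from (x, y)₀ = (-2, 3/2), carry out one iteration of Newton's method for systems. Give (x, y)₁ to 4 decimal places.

At (-2, 3/2): F = (9.497495, -6.5000).
Jacobian J = [[-2·x + y^2 - 4·y - 5, 2·x·y - 4·x + cos(y)], [4·x·y - 4·x + y^2 + 1, 2·x^2 + 2·x·y]].
At the point, J = [[-4.7500, 2.070737], [-0.7500, 2.0000]] (det J = -7.946947).
Solving J·Δ = −F gives Δ = (4.0839, 4.7815).
Then the next iterate is (x, y)₁ = (2.0839, 6.2815).

(2.0839, 6.2815)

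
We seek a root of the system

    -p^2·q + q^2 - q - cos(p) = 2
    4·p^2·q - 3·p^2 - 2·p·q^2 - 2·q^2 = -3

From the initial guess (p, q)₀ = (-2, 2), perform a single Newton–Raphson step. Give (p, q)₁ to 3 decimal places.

(-0.938, 1.948)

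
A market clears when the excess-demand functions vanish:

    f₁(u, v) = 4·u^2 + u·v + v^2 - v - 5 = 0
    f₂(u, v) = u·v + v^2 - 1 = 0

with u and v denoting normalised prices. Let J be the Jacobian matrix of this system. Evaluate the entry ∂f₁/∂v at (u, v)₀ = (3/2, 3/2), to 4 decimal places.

3.5000

∂f₁/∂v = u + 2·v - 1.
At (3/2, 3/2) this is 3.5000.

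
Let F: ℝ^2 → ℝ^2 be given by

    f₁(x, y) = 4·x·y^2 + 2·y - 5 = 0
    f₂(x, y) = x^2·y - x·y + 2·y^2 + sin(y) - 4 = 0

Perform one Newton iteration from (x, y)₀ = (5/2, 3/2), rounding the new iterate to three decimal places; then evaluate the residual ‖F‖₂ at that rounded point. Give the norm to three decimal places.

At (5/2, 3/2): F = (20.500, 7.12249).
Jacobian J = [[4·y^2, 8·x·y + 2], [2·x·y - y, x^2 - x + 4·y + cos(y)]].
At the point, J = [[9.000, 32.000], [6.000, 9.82074]] (det J = -103.61337).
Solving J·Δ = −F gives Δ = (-0.257, -0.568).
Then the next iterate is (x, y)₁ = (2.243, 0.932).
Re-evaluating at (2.243, 0.932): F = (4.65729, 1.13852), so ‖F‖₂ = 4.794.

4.794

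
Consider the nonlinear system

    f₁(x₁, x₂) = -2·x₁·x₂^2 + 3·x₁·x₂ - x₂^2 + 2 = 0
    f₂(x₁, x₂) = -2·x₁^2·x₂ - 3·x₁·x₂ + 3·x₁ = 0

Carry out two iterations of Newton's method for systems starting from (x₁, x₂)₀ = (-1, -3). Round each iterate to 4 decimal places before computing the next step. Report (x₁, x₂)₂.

At (-1, -3): F = (20.0000, -6.0000).
Jacobian J = [[-2·x₂^2 + 3·x₂, -4·x₁·x₂ + 3·x₁ - 2·x₂], [-4·x₁·x₂ - 3·x₂ + 3, -2·x₁^2 - 3·x₁]].
At the point, J = [[-27.0000, -9.0000], [0.0000, 1.0000]] (det J = -27.0000).
Solving J·Δ = −F gives Δ = (-1.2593, 6.0000).
Then the next iterate is (x₁, x₂)₁ = (-2.2593, 3.0000).
Round to (-2.2593, 3.0000) and repeat: F = (13.3337, -17.070819), J = [[-9.0000, 14.3337], [21.1116, -3.430973]].
Δ = (0.7321, -0.4705), so (x₁, x₂)₂ = (-1.5272, 2.5295).

(-1.5272, 2.5295)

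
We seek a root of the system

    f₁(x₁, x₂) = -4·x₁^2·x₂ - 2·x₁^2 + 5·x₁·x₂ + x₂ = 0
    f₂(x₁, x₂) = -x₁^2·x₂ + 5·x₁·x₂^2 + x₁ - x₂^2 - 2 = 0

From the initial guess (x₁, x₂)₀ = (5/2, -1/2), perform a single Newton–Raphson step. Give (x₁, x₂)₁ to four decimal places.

At (5/2, -1/2): F = (-6.7500, 6.5000).
Jacobian J = [[-8·x₁·x₂ - 4·x₁ + 5·x₂, -4·x₁^2 + 5·x₁ + 1], [-2·x₁·x₂ + 5·x₂^2 + 1, -x₁^2 + 10·x₁·x₂ - 2·x₂]].
At the point, J = [[-2.5000, -11.5000], [4.7500, -17.7500]] (det J = 99.0000).
Solving J·Δ = −F gives Δ = (-1.9653, -0.1597).
Then the next iterate is (x₁, x₂)₁ = (0.5347, -0.6597).

(0.5347, -0.6597)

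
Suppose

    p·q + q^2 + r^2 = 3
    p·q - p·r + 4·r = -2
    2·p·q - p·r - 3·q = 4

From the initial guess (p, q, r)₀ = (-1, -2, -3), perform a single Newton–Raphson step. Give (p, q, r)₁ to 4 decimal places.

(9.5556, -3.5556, -3.2222)

At (-1, -2, -3): F = (12.0000, -11.0000, 3.0000).
Jacobian J = [[q, p + 2·q, 2·r], [q - r, p, -p + 4], [2·q - r, 2·p - 3, -p]].
At the point, J = [[-2.0000, -5.0000, -6.0000], [1.0000, -1.0000, 5.0000], [-1.0000, -5.0000, 1.0000]] (det J = 18.0000).
Solving J·Δ = −F gives Δ = (10.5556, -1.5556, -0.2222).
Then the next iterate is (p, q, r)₁ = (9.5556, -3.5556, -3.2222).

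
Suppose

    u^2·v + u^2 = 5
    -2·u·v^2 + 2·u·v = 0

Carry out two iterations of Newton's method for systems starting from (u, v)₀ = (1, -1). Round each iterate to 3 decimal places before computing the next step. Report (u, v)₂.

(4.606, 2.947)

At (1, -1): F = (-5.000, -4.000).
Jacobian J = [[2·u·v + 2·u, u^2], [-2·v^2 + 2·v, -4·u·v + 2·u]].
At the point, J = [[0.000, 1.000], [-4.000, 6.000]] (det J = 4.000).
Solving J·Δ = −F gives Δ = (6.500, 5.000).
Then the next iterate is (u, v)₁ = (7.500, 4.000).
Round to (7.500, 4.000) and repeat: F = (276.250, -180.000), J = [[75.000, 56.250], [-24.000, -105.000]].
Δ = (-2.894, -1.053), so (u, v)₂ = (4.606, 2.947).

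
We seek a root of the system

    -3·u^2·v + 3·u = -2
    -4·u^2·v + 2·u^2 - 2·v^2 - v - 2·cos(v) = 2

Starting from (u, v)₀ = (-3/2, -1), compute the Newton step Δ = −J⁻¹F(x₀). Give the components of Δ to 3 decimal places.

At (-3/2, -1): F = (4.250, 9.41940).
Jacobian J = [[-6·u·v + 3, -3·u^2], [-8·u·v + 4·u, -4·u^2 - 4·v + 2·sin(v) - 1]].
At the point, J = [[-6.000, -6.750], [-18.000, -7.68294]] (det J = -75.40235).
Solving J·Δ = −F gives Δ = (0.410, 0.265).

(0.410, 0.265)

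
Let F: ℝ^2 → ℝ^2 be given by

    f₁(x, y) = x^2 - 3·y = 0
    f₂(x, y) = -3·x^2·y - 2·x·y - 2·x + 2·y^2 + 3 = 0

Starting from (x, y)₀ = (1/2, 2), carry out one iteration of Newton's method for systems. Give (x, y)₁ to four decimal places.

(-0.0525, -0.1008)

At (1/2, 2): F = (-5.7500, 6.5000).
Jacobian J = [[2·x, -3], [-6·x·y - 2·y - 2, -3·x^2 - 2·x + 4·y]].
At the point, J = [[1.0000, -3.0000], [-12.0000, 6.2500]] (det J = -29.7500).
Solving J·Δ = −F gives Δ = (-0.5525, -2.1008).
Then the next iterate is (x, y)₁ = (-0.0525, -0.1008).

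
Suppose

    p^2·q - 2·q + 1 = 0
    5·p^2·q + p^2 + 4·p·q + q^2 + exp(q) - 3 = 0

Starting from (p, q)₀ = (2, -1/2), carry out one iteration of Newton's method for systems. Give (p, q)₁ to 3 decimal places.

(2.619, 0.119)

At (2, -1/2): F = (0.000, -12.14347).
Jacobian J = [[2·p·q, p^2 - 2], [10·p·q + 2·p + 4·q, 5·p^2 + 4·p + 2·q + exp(q)]].
At the point, J = [[-2.000, 2.000], [-8.000, 27.60653]] (det J = -39.21306).
Solving J·Δ = −F gives Δ = (0.619, 0.619).
Then the next iterate is (p, q)₁ = (2.619, 0.119).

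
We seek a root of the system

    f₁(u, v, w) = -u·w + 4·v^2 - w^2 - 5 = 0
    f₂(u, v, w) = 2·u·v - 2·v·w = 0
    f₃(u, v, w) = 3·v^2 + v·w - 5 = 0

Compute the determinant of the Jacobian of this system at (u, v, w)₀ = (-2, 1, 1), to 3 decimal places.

-24.000

J = [[-w, 8·v, -u - 2·w], [2·v, 2·u - 2·w, -2·v], [0, 6·v + w, v]].
At the point, J = [[-1.000, 8.000, 0.000], [2.000, -6.000, -2.000], [0.000, 7.000, 1.000]].
det J = -24.000.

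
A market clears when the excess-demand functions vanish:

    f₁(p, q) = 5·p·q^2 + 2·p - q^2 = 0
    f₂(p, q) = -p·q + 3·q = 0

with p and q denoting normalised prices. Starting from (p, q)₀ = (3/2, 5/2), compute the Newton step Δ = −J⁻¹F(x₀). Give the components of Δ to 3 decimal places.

(0.430, -1.783)

At (3/2, 5/2): F = (43.625, 3.750).
Jacobian J = [[5·q^2 + 2, 10·p·q - 2·q], [-q, -p + 3]].
At the point, J = [[33.250, 32.500], [-2.500, 1.500]] (det J = 131.125).
Solving J·Δ = −F gives Δ = (0.430, -1.783).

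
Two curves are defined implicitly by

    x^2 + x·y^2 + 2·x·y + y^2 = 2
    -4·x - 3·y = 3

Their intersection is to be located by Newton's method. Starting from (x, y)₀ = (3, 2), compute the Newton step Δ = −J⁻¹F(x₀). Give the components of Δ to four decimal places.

At (3, 2): F = (35.0000, -21.0000).
Jacobian J = [[2·x + y^2 + 2·y, 2·x·y + 2·x + 2·y], [-4, -3]].
At the point, J = [[14.0000, 22.0000], [-4.0000, -3.0000]] (det J = 46.0000).
Solving J·Δ = −F gives Δ = (-7.7609, 3.3478).

(-7.7609, 3.3478)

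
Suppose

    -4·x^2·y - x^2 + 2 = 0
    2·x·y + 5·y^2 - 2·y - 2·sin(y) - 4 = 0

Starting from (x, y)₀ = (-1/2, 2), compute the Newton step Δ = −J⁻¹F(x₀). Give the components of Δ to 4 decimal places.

(-0.0226, -0.4537)

At (-1/2, 2): F = (-0.2500, 8.181405).
Jacobian J = [[-8·x·y - 2·x, -4·x^2], [2·y, 2·x + 10·y - 2·cos(y) - 2]].
At the point, J = [[9.0000, -1.0000], [4.0000, 17.832294]] (det J = 164.490643).
Solving J·Δ = −F gives Δ = (-0.0226, -0.4537).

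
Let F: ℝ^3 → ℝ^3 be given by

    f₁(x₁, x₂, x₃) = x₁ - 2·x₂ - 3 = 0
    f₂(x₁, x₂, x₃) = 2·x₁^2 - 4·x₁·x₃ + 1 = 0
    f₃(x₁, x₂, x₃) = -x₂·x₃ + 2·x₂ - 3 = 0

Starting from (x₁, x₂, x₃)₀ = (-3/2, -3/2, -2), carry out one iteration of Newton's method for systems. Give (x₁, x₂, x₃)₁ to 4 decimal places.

(5.4167, 1.2083, -3.2222)

At (-3/2, -3/2, -2): F = (-1.5000, -6.5000, -9.0000).
Jacobian J = [[1, -2, 0], [4·x₁ - 4·x₃, 0, -4·x₁], [0, -x₃ + 2, -x₂]].
At the point, J = [[1.0000, -2.0000, 0.0000], [2.0000, 0.0000, 6.0000], [0.0000, 4.0000, 1.5000]] (det J = -18.0000).
Solving J·Δ = −F gives Δ = (6.9167, 2.7083, -1.2222).
Then the next iterate is (x₁, x₂, x₃)₁ = (5.4167, 1.2083, -3.2222).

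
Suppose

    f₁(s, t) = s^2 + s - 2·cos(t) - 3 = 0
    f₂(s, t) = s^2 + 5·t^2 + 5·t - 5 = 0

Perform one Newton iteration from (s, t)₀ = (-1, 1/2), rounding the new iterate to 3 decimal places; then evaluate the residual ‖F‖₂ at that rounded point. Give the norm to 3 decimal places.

54.125

At (-1, 1/2): F = (-4.75517, -0.250).
Jacobian J = [[2·s + 1, 2·sin(t)], [2·s, 10·t + 5]].
At the point, J = [[-1.000, 0.95885], [-2.000, 10.000]] (det J = -8.08230).
Solving J·Δ = −F gives Δ = (-5.854, -1.146).
Then the next iterate is (s, t)₁ = (-6.854, -0.646).
Re-evaluating at (-6.854, -0.646): F = (35.52632, 40.83390), so ‖F‖₂ = 54.125.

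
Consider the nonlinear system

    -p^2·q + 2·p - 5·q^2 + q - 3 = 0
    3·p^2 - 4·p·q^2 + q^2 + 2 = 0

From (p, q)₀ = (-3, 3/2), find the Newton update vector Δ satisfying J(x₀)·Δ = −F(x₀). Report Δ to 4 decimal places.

At (-3, 3/2): F = (-32.2500, 58.2500).
Jacobian J = [[-2·p·q + 2, -p^2 - 10·q + 1], [6·p - 4·q^2, -8·p·q + 2·q]].
At the point, J = [[11.0000, -23.0000], [-27.0000, 39.0000]] (det J = -192.0000).
Solving J·Δ = −F gives Δ = (0.4271, -1.1979).

(0.4271, -1.1979)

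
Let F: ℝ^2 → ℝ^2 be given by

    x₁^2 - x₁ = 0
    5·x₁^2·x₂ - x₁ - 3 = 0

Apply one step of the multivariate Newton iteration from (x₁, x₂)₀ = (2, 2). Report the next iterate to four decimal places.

(1.3333, 1.5500)

At (2, 2): F = (2.0000, 35.0000).
Jacobian J = [[2·x₁ - 1, 0], [10·x₁·x₂ - 1, 5·x₁^2]].
At the point, J = [[3.0000, 0.0000], [39.0000, 20.0000]] (det J = 60.0000).
Solving J·Δ = −F gives Δ = (-0.6667, -0.4500).
Then the next iterate is (x₁, x₂)₁ = (1.3333, 1.5500).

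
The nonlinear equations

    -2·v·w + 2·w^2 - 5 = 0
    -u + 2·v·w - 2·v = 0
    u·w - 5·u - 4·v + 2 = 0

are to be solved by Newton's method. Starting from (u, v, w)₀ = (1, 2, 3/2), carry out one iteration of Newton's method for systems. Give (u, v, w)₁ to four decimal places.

(0.6759, -0.0463, 1.6806)

At (1, 2, 3/2): F = (-6.5000, 1.0000, -9.5000).
Jacobian J = [[0, -2·w, -2·v + 4·w], [-1, 2·w - 2, 2·v], [w - 5, -4, u]].
At the point, J = [[0.0000, -3.0000, 2.0000], [-1.0000, 1.0000, 4.0000], [-3.5000, -4.0000, 1.0000]] (det J = 54.0000).
Solving J·Δ = −F gives Δ = (-0.3241, -2.0463, 0.1806).
Then the next iterate is (u, v, w)₁ = (0.6759, -0.0463, 1.6806).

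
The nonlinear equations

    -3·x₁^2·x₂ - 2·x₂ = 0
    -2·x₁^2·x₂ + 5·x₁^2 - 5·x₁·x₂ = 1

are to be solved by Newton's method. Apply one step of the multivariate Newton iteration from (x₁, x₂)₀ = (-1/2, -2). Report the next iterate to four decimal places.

(-0.4257, -0.1622)

At (-1/2, -2): F = (5.5000, -3.7500).
Jacobian J = [[-6·x₁·x₂, -3·x₁^2 - 2], [-4·x₁·x₂ + 10·x₁ - 5·x₂, -2·x₁^2 - 5·x₁]].
At the point, J = [[-6.0000, -2.7500], [1.0000, 2.0000]] (det J = -9.2500).
Solving J·Δ = −F gives Δ = (0.0743, 1.8378).
Then the next iterate is (x₁, x₂)₁ = (-0.4257, -0.1622).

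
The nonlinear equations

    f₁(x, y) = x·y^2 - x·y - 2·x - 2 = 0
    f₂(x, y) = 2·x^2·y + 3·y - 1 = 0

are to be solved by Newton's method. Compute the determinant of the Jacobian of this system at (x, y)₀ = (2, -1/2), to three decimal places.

J = [[y^2 - y - 2, 2·x·y - x], [4·x·y, 2·x^2 + 3]].
At the point, J = [[-1.250, -4.000], [-4.000, 11.000]].
det J = -29.750.

-29.750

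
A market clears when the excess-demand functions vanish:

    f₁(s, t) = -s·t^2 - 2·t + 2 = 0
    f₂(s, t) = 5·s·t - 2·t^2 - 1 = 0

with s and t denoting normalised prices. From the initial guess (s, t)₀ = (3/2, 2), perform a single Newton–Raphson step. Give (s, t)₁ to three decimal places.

(0.866, 1.317)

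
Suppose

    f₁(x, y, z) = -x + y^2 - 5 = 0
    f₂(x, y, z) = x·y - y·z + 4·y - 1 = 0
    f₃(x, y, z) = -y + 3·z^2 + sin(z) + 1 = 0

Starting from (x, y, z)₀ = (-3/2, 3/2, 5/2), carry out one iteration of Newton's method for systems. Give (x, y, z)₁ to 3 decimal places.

(-2.147, 1.701, 1.187)

At (-3/2, 3/2, 5/2): F = (-1.250, -1.000, 18.84847).
Jacobian J = [[-1, 2·y, 0], [y, x - z + 4, -y], [0, -1, 6·z + cos(z)]].
At the point, J = [[-1.000, 3.000, 0.000], [1.500, 0.000, -1.500], [0.000, -1.000, 14.19886]] (det J = -62.39485).
Solving J·Δ = −F gives Δ = (-0.647, 0.201, -1.313).
Then the next iterate is (x, y, z)₁ = (-2.147, 1.701, 1.187).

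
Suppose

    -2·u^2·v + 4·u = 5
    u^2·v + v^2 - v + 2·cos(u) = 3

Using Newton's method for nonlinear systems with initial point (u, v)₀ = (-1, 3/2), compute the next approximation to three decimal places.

At (-1, 3/2): F = (-12.000, 0.33060).
Jacobian J = [[-4·u·v + 4, -2·u^2], [2·u·v - 2·sin(u), u^2 + 2·v - 1]].
At the point, J = [[10.000, -2.000], [-1.31706, 3.000]] (det J = 27.36588).
Solving J·Δ = −F gives Δ = (1.291, 0.457).
Then the next iterate is (u, v)₁ = (0.291, 1.957).

(0.291, 1.957)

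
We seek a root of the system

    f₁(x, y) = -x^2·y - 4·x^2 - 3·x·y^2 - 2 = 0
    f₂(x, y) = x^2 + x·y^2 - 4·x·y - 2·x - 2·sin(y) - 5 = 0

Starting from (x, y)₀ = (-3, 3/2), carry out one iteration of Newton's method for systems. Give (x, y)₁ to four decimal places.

At (-3, 3/2): F = (-31.2500, 19.255010).
Jacobian J = [[-2·x·y - 8·x - 3·y^2, -x^2 - 6·x·y], [2·x + y^2 - 4·y - 2, 2·x·y - 4·x - 2·cos(y)]].
At the point, J = [[26.2500, 18.0000], [-11.7500, 2.858526]] (det J = 286.536297).
Solving J·Δ = −F gives Δ = (1.5213, -0.4825).
Then the next iterate is (x, y)₁ = (-1.4787, 1.0175).

(-1.4787, 1.0175)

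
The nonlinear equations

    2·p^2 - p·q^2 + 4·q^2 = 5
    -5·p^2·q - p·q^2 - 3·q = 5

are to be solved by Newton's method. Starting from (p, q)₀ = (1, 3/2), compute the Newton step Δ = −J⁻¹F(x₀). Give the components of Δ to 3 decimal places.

At (1, 3/2): F = (3.750, -19.250).
Jacobian J = [[4·p - q^2, -2·p·q + 8·q], [-10·p·q - q^2, -5·p^2 - 2·p·q - 3]].
At the point, J = [[1.750, 9.000], [-17.250, -11.000]] (det J = 136.000).
Solving J·Δ = −F gives Δ = (-0.971, -0.228).

(-0.971, -0.228)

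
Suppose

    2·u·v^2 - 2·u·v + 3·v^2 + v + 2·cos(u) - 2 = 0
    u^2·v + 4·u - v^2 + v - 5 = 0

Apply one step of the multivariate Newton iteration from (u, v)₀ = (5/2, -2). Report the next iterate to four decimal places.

(1.6899, -1.2320)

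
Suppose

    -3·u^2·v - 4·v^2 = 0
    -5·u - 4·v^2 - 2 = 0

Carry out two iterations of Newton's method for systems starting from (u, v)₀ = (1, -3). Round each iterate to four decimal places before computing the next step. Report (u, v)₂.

(-0.0252, -0.4745)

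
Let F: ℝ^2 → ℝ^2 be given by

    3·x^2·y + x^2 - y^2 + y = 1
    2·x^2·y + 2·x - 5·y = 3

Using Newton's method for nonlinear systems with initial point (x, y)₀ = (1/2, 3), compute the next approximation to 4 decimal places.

At (1/2, 3): F = (-4.5000, -15.5000).
Jacobian J = [[6·x·y + 2·x, 3·x^2 - 2·y + 1], [4·x·y + 2, 2·x^2 - 5]].
At the point, J = [[10.0000, -4.2500], [8.0000, -4.5000]] (det J = -11.0000).
Solving J·Δ = −F gives Δ = (-4.1477, -10.8182).
Then the next iterate is (x, y)₁ = (-3.6477, -7.8182).

(-3.6477, -7.8182)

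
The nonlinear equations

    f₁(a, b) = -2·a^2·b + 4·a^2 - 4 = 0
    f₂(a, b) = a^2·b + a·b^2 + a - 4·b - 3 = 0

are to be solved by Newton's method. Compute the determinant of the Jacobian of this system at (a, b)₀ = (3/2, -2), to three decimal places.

-190.500

J = [[-4·a·b + 8·a, -2·a^2], [2·a·b + b^2 + 1, a^2 + 2·a·b - 4]].
At the point, J = [[24.000, -4.500], [-1.000, -7.750]].
det J = -190.500.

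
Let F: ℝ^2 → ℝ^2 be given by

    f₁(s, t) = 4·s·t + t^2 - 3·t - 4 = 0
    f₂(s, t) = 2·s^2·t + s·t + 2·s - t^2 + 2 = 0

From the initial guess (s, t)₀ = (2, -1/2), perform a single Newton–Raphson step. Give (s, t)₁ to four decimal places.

(-3.9792, -1.9271)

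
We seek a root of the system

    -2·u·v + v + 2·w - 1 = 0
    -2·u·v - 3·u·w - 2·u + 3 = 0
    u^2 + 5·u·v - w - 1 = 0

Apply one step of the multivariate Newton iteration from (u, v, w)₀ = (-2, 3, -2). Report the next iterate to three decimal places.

(-3.484, -1.250, -0.828)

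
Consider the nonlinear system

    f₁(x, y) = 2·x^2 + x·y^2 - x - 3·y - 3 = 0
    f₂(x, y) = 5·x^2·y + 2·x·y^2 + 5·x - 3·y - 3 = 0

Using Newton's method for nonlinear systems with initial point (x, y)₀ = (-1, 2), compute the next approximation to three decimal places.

(-1.558, 0.651)

At (-1, 2): F = (-10.000, -12.000).
Jacobian J = [[4·x + y^2 - 1, 2·x·y - 3], [10·x·y + 2·y^2 + 5, 5·x^2 + 4·x·y - 3]].
At the point, J = [[-1.000, -7.000], [-7.000, -6.000]] (det J = -43.000).
Solving J·Δ = −F gives Δ = (-0.558, -1.349).
Then the next iterate is (x, y)₁ = (-1.558, 0.651).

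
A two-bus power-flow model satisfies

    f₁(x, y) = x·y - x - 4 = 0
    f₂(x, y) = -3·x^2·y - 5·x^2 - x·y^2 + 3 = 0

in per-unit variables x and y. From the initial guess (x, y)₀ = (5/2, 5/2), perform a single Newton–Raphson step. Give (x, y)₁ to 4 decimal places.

(0.6225, 3.7265)

At (5/2, 5/2): F = (-0.2500, -90.7500).
Jacobian J = [[y - 1, x], [-6·x·y - 10·x - y^2, -3·x^2 - 2·x·y]].
At the point, J = [[1.5000, 2.5000], [-68.7500, -31.2500]] (det J = 125.0000).
Solving J·Δ = −F gives Δ = (-1.8775, 1.2265).
Then the next iterate is (x, y)₁ = (0.6225, 3.7265).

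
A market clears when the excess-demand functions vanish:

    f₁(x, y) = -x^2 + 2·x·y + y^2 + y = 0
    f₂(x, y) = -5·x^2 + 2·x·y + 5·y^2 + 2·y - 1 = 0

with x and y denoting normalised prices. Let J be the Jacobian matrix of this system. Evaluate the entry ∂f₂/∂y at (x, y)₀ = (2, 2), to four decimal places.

26.0000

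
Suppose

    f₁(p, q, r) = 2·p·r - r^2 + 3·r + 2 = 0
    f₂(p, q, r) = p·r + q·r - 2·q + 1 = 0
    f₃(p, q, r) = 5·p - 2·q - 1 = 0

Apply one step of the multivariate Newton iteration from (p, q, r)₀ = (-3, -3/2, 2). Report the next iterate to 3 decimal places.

(-2.750, -7.375, 1.000)

At (-3, -3/2, 2): F = (-8.000, -5.000, -13.000).
Jacobian J = [[2·r, 0, 2·p - 2·r + 3], [r, r - 2, p + q], [5, -2, 0]].
At the point, J = [[4.000, 0.000, -7.000], [2.000, 0.000, -4.500], [5.000, -2.000, 0.000]] (det J = -8.000).
Solving J·Δ = −F gives Δ = (0.250, -5.875, -1.000).
Then the next iterate is (p, q, r)₁ = (-2.750, -7.375, 1.000).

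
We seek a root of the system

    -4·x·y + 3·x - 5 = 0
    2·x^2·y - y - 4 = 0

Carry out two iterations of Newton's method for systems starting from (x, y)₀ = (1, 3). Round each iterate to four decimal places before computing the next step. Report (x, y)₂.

At (1, 3): F = (-14.0000, -1.0000).
Jacobian J = [[-4·y + 3, -4·x], [4·x·y, 2·x^2 - 1]].
At the point, J = [[-9.0000, -4.0000], [12.0000, 1.0000]] (det J = 39.0000).
Solving J·Δ = −F gives Δ = (0.4615, -4.5385).
Then the next iterate is (x, y)₁ = (1.4615, -1.5385).
Round to (1.4615, -1.5385) and repeat: F = (8.378571, -9.033917), J = [[9.1540, -5.8460], [-8.994071, 3.271965]].
Δ = (-1.1224, -0.3243), so (x, y)₂ = (0.3391, -1.8628).

(0.3391, -1.8628)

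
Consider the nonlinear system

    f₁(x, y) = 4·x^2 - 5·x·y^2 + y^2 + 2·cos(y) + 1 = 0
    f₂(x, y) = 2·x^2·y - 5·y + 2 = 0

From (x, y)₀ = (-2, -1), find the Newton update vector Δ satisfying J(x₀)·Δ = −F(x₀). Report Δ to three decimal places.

At (-2, -1): F = (29.08060, -1.000).
Jacobian J = [[8·x - 5·y^2, -10·x·y + 2·y - 2·sin(y)], [4·x·y, 2·x^2 - 5]].
At the point, J = [[-21.000, -20.31706], [8.000, 3.000]] (det J = 99.53646).
Solving J·Δ = −F gives Δ = (-0.672, 2.126).

(-0.672, 2.126)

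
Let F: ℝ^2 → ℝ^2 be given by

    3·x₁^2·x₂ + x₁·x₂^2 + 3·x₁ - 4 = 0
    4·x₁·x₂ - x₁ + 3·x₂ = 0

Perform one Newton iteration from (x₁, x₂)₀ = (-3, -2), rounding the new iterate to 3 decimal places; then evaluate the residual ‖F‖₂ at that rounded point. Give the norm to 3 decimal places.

At (-3, -2): F = (-79.000, 21.000).
Jacobian J = [[6·x₁·x₂ + x₂^2 + 3, 3·x₁^2 + 2·x₁·x₂], [4·x₂ - 1, 4·x₁ + 3]].
At the point, J = [[43.000, 39.000], [-9.000, -9.000]] (det J = -36.000).
Solving J·Δ = −F gives Δ = (-3.000, 5.333).
Then the next iterate is (x₁, x₂)₁ = (-6.000, 3.333).
Re-evaluating at (-6.000, 3.333): F = (271.31067, -63.993), so ‖F‖₂ = 278.755.

278.755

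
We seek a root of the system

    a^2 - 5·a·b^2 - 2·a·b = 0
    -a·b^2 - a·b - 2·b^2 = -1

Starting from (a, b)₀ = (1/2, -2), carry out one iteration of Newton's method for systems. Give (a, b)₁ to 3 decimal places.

At (1/2, -2): F = (-7.750, -8.000).
Jacobian J = [[2·a - 5·b^2 - 2·b, -10·a·b - 2·a], [-b^2 - b, -2·a·b - a - 4·b]].
At the point, J = [[-15.000, 9.000], [-2.000, 9.500]] (det J = -124.500).
Solving J·Δ = −F gives Δ = (-0.013, 0.839).
Then the next iterate is (a, b)₁ = (0.487, -1.161).

(0.487, -1.161)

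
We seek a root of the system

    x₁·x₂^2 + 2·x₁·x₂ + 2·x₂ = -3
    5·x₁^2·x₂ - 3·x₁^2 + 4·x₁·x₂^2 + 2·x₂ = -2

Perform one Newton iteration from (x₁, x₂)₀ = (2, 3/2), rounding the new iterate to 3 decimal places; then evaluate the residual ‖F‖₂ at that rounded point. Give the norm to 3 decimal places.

224.933

At (2, 3/2): F = (16.500, 41.000).
Jacobian J = [[x₂^2 + 2·x₂, 2·x₁·x₂ + 2·x₁ + 2], [10·x₁·x₂ - 6·x₁ + 4·x₂^2, 5·x₁^2 + 8·x₁·x₂ + 2]].
At the point, J = [[5.250, 12.000], [27.000, 46.000]] (det J = -82.500).
Solving J·Δ = −F gives Δ = (3.236, -2.791).
Then the next iterate is (x₁, x₂)₁ = (5.236, -1.291).
Re-evaluating at (5.236, -1.291): F = (-4.37461, -224.89044), so ‖F‖₂ = 224.933.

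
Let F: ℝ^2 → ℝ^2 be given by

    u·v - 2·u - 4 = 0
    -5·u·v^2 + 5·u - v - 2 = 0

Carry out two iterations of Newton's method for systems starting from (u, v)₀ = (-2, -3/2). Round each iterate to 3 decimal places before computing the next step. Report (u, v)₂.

(-1.298, -1.081)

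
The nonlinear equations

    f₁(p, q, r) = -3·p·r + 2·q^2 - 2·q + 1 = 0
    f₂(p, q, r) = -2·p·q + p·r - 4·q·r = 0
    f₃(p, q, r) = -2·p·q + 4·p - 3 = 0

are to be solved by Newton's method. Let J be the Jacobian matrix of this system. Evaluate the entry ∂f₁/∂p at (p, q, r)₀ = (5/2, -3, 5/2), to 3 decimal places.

-7.500

∂f₁/∂p = -3·r.
At (5/2, -3, 5/2) this is -7.500.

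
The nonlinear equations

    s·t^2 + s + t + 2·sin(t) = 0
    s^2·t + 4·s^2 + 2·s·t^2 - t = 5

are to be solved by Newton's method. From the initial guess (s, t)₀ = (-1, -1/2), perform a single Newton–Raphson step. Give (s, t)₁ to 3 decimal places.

(-1.008, 0.224)

At (-1, -1/2): F = (-2.70885, -1.500).
Jacobian J = [[t^2 + 1, 2·s·t + 2·cos(t) + 1], [2·s·t + 8·s + 2·t^2, s^2 + 4·s·t - 1]].
At the point, J = [[1.250, 3.75517], [-6.500, 2.000]] (det J = 26.90857).
Solving J·Δ = −F gives Δ = (-0.008, 0.724).
Then the next iterate is (s, t)₁ = (-1.008, 0.224).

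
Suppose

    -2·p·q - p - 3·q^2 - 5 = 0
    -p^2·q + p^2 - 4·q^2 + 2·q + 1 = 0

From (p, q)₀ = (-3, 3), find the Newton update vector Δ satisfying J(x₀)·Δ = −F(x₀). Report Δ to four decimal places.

(0.6177, -1.2770)

At (-3, 3): F = (-11.0000, -47.0000).
Jacobian J = [[-2·q - 1, -2·p - 6·q], [-2·p·q + 2·p, -p^2 - 8·q + 2]].
At the point, J = [[-7.0000, -12.0000], [12.0000, -31.0000]] (det J = 361.0000).
Solving J·Δ = −F gives Δ = (0.6177, -1.2770).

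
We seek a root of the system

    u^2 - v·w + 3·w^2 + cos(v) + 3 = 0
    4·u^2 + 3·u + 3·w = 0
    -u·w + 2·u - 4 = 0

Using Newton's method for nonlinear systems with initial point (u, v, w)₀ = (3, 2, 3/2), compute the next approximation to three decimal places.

(1.291, 0.859, 0.382)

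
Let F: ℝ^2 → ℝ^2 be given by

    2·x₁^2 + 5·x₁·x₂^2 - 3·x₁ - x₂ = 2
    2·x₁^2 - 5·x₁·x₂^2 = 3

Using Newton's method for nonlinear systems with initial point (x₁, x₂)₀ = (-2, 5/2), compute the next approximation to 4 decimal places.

(-1.1989, 1.7789)

At (-2, 5/2): F = (-53.0000, 67.5000).
Jacobian J = [[4·x₁ + 5·x₂^2 - 3, 10·x₁·x₂ - 1], [4·x₁ - 5·x₂^2, -10·x₁·x₂]].
At the point, J = [[20.2500, -51.0000], [-39.2500, 50.0000]] (det J = -989.2500).
Solving J·Δ = −F gives Δ = (0.8011, -0.7211).
Then the next iterate is (x₁, x₂)₁ = (-1.1989, 1.7789).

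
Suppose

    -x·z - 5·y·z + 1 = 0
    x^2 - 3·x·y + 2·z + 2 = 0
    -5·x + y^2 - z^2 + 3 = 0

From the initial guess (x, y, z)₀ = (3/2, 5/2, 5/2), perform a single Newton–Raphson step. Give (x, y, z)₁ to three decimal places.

(1.265, 1.591, 0.925)

At (3/2, 5/2, 5/2): F = (-34.000, -2.000, -4.500).
Jacobian J = [[-z, -5·z, -x - 5·y], [2·x - 3·y, -3·x, 2], [-5, 2·y, -2·z]].
At the point, J = [[-2.500, -12.500, -14.000], [-4.500, -4.500, 2.000], [-5.000, 5.000, -5.000]] (det J = 1005.000).
Solving J·Δ = −F gives Δ = (-0.235, -0.909, -1.575).
Then the next iterate is (x, y, z)₁ = (1.265, 1.591, 0.925).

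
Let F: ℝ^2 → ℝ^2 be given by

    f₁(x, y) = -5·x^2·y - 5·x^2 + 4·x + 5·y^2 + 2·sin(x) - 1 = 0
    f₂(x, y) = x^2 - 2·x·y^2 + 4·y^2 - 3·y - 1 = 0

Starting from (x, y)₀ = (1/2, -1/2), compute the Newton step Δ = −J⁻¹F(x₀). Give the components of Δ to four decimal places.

(-0.3735, 0.2189)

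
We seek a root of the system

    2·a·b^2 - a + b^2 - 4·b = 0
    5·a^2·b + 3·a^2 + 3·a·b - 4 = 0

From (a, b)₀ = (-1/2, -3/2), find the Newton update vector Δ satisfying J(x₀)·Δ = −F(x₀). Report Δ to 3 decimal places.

(-15.000, -11.500)

At (-1/2, -3/2): F = (6.500, -2.875).
Jacobian J = [[2·b^2 - 1, 4·a·b + 2·b - 4], [10·a·b + 6·a + 3·b, 5·a^2 + 3·a]].
At the point, J = [[3.500, -4.000], [0.000, -0.250]] (det J = -0.875).
Solving J·Δ = −F gives Δ = (-15.000, -11.500).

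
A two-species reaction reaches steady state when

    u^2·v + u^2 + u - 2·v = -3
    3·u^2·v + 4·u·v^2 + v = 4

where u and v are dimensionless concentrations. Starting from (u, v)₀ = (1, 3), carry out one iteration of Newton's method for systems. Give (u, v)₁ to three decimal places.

At (1, 3): F = (2.000, 44.000).
Jacobian J = [[2·u·v + 2·u + 1, u^2 - 2], [6·u·v + 4·v^2, 3·u^2 + 8·u·v + 1]].
At the point, J = [[9.000, -1.000], [54.000, 28.000]] (det J = 306.000).
Solving J·Δ = −F gives Δ = (-0.327, -0.941).
Then the next iterate is (u, v)₁ = (0.673, 2.059).

(0.673, 2.059)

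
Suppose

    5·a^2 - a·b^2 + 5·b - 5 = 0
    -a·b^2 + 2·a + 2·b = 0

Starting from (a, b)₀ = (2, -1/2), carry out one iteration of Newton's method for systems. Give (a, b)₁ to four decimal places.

(1.5431, -0.9251)

At (2, -1/2): F = (12.0000, 2.5000).
Jacobian J = [[10·a - b^2, -2·a·b + 5], [-b^2 + 2, -2·a·b + 2]].
At the point, J = [[19.7500, 7.0000], [1.7500, 4.0000]] (det J = 66.7500).
Solving J·Δ = −F gives Δ = (-0.4569, -0.4251).
Then the next iterate is (a, b)₁ = (1.5431, -0.9251).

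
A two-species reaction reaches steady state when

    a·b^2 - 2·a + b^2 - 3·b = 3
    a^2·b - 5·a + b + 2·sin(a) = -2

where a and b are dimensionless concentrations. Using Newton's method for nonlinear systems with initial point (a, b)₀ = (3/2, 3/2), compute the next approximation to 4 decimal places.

At (3/2, 3/2): F = (-4.8750, 1.369990).
Jacobian J = [[b^2 - 2, 2·a·b + 2·b - 3], [2·a·b + 2·cos(a) - 5, a^2 + 1]].
At the point, J = [[0.2500, 4.5000], [-0.358526, 3.2500]] (det J = 2.425865).
Solving J·Δ = −F gives Δ = (9.0725, 0.5793).
Then the next iterate is (a, b)₁ = (10.5725, 2.0793).

(10.5725, 2.0793)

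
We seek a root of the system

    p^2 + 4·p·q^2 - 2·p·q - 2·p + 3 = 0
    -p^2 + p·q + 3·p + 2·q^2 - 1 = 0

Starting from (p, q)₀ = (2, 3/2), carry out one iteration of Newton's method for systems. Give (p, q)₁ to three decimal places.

(2.926, 0.380)

At (2, 3/2): F = (15.000, 8.500).
Jacobian J = [[2·p + 4·q^2 - 2·q - 2, 8·p·q - 2·p], [-2·p + q + 3, p + 4·q]].
At the point, J = [[8.000, 20.000], [0.500, 8.000]] (det J = 54.000).
Solving J·Δ = −F gives Δ = (0.926, -1.120).
Then the next iterate is (p, q)₁ = (2.926, 0.380).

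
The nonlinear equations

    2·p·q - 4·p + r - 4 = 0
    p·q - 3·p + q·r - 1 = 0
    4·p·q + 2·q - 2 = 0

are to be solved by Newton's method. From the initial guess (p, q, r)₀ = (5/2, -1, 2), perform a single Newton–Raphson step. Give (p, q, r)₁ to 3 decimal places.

At (5/2, -1, 2): F = (-17.000, -13.000, -14.000).
Jacobian J = [[2·q - 4, 2·p, 1], [q - 3, p + r, q], [4·q, 4·p + 2, 0]].
At the point, J = [[-6.000, 5.000, 1.000], [-4.000, 4.500, -1.000], [-4.000, 12.000, 0.000]] (det J = -82.000).
Solving J·Δ = −F gives Δ = (-2.768, 0.244, -0.829).
Then the next iterate is (p, q, r)₁ = (-0.268, -0.756, 1.171).

(-0.268, -0.756, 1.171)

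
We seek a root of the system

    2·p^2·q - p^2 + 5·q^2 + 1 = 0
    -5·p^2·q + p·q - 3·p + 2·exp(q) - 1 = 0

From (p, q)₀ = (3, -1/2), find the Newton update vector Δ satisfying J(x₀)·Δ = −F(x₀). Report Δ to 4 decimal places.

(-1.4227, -0.1017)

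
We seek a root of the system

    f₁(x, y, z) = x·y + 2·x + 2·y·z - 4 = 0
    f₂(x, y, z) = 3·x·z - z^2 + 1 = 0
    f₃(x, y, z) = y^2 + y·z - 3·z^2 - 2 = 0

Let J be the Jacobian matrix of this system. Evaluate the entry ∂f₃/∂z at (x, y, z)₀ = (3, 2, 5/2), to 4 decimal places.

-13.0000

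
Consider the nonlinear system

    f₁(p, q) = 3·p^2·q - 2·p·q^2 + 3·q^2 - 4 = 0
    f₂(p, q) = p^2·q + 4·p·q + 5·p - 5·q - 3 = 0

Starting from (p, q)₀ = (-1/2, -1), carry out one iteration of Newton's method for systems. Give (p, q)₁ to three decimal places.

At (-1/2, -1): F = (-0.750, 1.250).
Jacobian J = [[6·p·q - 2·q^2, 3·p^2 - 4·p·q + 6·q], [2·p·q + 4·q + 5, p^2 + 4·p - 5]].
At the point, J = [[1.000, -7.250], [2.000, -6.750]] (det J = 7.750).
Solving J·Δ = −F gives Δ = (-1.823, -0.355).
Then the next iterate is (p, q)₁ = (-2.323, -1.355).

(-2.323, -1.355)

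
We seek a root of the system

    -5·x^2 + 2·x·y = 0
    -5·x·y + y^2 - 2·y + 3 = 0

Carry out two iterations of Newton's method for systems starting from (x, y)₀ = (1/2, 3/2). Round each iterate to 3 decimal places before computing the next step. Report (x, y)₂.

(0.400, 0.999)

At (1/2, 3/2): F = (0.250, -1.500).
Jacobian J = [[-10·x + 2·y, 2·x], [-5·y, -5·x + 2·y - 2]].
At the point, J = [[-2.000, 1.000], [-7.500, -1.500]] (det J = 10.500).
Solving J·Δ = −F gives Δ = (-0.107, -0.464).
Then the next iterate is (x, y)₁ = (0.393, 1.036).
Round to (0.393, 1.036) and repeat: F = (0.04205, -0.03444), J = [[-1.858, 0.786], [-5.180, -1.893]].
Δ = (0.007, -0.037), so (x, y)₂ = (0.400, 0.999).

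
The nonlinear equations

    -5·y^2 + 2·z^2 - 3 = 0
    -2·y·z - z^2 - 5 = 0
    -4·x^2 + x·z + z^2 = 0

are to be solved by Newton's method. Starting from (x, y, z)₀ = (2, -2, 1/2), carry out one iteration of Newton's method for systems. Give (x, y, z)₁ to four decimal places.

(1.3215, -1.0161, 1.9113)

At (2, -2, 1/2): F = (-22.5000, -3.2500, -14.7500).
Jacobian J = [[0, -10·y, 4·z], [0, -2·z, -2·y - 2·z], [-8·x + z, 0, x + 2·z]].
At the point, J = [[0.0000, 20.0000, 2.0000], [0.0000, -1.0000, 3.0000], [-15.5000, 0.0000, 3.0000]] (det J = -961.0000).
Solving J·Δ = −F gives Δ = (-0.6785, 0.9839, 1.4113).
Then the next iterate is (x, y, z)₁ = (1.3215, -1.0161, 1.9113).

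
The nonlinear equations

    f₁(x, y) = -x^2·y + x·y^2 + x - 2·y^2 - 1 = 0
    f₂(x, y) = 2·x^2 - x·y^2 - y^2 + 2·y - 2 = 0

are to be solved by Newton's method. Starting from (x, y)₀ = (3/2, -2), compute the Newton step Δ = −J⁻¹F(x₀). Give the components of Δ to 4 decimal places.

(-0.2500, 1.0000)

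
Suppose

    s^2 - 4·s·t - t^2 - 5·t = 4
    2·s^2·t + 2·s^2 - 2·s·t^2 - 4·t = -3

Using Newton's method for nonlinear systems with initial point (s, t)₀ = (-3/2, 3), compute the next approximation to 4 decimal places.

At (-3/2, 3): F = (-7.7500, 36.0000).
Jacobian J = [[2·s - 4·t, -4·s - 2·t - 5], [4·s·t + 4·s - 2·t^2, 2·s^2 - 4·s·t - 4]].
At the point, J = [[-15.0000, -5.0000], [-42.0000, 18.5000]] (det J = -487.5000).
Solving J·Δ = −F gives Δ = (0.0751, -1.7754).
Then the next iterate is (s, t)₁ = (-1.4249, 1.2246).

(-1.4249, 1.2246)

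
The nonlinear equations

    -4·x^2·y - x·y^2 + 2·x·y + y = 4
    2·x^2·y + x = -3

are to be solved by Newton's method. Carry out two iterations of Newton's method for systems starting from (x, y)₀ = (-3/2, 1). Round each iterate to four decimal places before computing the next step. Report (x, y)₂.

At (-3/2, 1): F = (-13.5000, 6.0000).
Jacobian J = [[-8·x·y - y^2 + 2·y, -4·x^2 - 2·x·y + 2·x + 1], [4·x·y + 1, 2·x^2]].
At the point, J = [[13.0000, -8.0000], [-5.0000, 4.5000]] (det J = 18.5000).
Solving J·Δ = −F gives Δ = (0.6892, -0.5676).
Then the next iterate is (x, y)₁ = (-0.8108, 0.4324).
Round to (-0.8108, 0.4324) and repeat: F = (-5.254218, 2.757717), J = [[3.482550, -2.550007], [-0.402360, 1.314793]].
Δ = (-0.0349, -2.1081), so (x, y)₂ = (-0.8457, -1.6757).

(-0.8457, -1.6757)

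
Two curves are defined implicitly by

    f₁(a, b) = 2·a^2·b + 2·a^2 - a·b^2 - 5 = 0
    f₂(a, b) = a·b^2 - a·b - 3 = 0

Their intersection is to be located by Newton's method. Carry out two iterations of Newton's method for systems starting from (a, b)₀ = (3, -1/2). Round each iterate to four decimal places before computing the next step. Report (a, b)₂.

At (3, -1/2): F = (3.2500, -0.7500).
Jacobian J = [[4·a·b + 4·a - b^2, 2·a^2 - 2·a·b], [b^2 - b, 2·a·b - a]].
At the point, J = [[5.7500, 21.0000], [0.7500, -6.0000]] (det J = -50.2500).
Solving J·Δ = −F gives Δ = (-0.0746, -0.1343).
Then the next iterate is (a, b)₁ = (2.9254, -0.6343).
Round to (2.9254, -0.6343) and repeat: F = (0.082301, 0.032576), J = [[3.876939, 20.827093], [1.036636, -6.636562]].
Δ = (-0.0259, 0.0009), so (a, b)₂ = (2.8995, -0.6334).

(2.8995, -0.6334)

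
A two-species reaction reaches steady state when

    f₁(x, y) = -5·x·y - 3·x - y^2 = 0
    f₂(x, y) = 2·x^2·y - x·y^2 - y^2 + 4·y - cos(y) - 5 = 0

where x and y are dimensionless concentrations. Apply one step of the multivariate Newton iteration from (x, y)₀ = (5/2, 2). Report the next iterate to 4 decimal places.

At (5/2, 2): F = (-36.5000, 14.416147).
Jacobian J = [[-5·y - 3, -5·x - 2·y], [4·x·y - y^2, 2·x^2 - 2·x·y - 2·y + sin(y) + 4]].
At the point, J = [[-13.0000, -16.5000], [16.0000, 3.409297]] (det J = 219.679133).
Solving J·Δ = −F gives Δ = (-0.5163, -1.8053).
Then the next iterate is (x, y)₁ = (1.9837, 0.1947).

(1.9837, 0.1947)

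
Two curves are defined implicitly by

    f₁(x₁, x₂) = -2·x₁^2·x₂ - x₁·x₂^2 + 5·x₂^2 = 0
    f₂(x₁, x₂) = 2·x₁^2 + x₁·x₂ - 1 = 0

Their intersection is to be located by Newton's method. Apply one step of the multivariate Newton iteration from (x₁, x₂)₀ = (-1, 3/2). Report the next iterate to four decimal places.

(-0.9310, 0.8276)

At (-1, 3/2): F = (10.5000, -0.5000).
Jacobian J = [[-4·x₁·x₂ - x₂^2, -2·x₁^2 - 2·x₁·x₂ + 10·x₂], [4·x₁ + x₂, x₁]].
At the point, J = [[3.7500, 16.0000], [-2.5000, -1.0000]] (det J = 36.2500).
Solving J·Δ = −F gives Δ = (0.0690, -0.6724).
Then the next iterate is (x₁, x₂)₁ = (-0.9310, 0.8276).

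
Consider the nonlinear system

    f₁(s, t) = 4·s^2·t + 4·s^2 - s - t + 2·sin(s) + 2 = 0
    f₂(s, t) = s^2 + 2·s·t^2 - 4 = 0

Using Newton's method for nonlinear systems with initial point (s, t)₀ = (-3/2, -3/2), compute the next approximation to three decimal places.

At (-3/2, -3/2): F = (-1.49499, -8.500).
Jacobian J = [[8·s·t + 8·s + 2·cos(s) - 1, 4·s^2 - 1], [2·s + 2·t^2, 4·s·t]].
At the point, J = [[5.14147, 8.000], [1.500, 9.000]] (det J = 34.27327).
Solving J·Δ = −F gives Δ = (-1.591, 1.210).
Then the next iterate is (s, t)₁ = (-3.091, -0.290).

(-3.091, -0.290)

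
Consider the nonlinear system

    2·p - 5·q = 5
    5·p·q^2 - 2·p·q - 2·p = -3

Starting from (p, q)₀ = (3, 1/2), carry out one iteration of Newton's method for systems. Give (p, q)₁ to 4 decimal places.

(5.6757, 1.2703)

At (3, 1/2): F = (-1.5000, -2.2500).
Jacobian J = [[2, -5], [5·q^2 - 2·q - 2, 10·p·q - 2·p]].
At the point, J = [[2.0000, -5.0000], [-1.7500, 9.0000]] (det J = 9.2500).
Solving J·Δ = −F gives Δ = (2.6757, 0.7703).
Then the next iterate is (p, q)₁ = (5.6757, 1.2703).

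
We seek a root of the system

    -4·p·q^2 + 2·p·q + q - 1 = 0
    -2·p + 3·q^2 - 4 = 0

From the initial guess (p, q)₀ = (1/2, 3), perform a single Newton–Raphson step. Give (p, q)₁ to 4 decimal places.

(0.4750, 1.7750)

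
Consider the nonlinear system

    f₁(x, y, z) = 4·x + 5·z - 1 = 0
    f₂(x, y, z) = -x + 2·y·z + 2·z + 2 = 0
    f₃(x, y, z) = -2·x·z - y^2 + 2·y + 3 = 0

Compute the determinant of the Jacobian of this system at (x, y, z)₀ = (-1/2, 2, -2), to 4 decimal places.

122.0000

J = [[4, 0, 5], [-1, 2·z, 2·y + 2], [-2·z, -2·y + 2, -2·x]].
At the point, J = [[4.0000, 0.0000, 5.0000], [-1.0000, -4.0000, 6.0000], [4.0000, -2.0000, 1.0000]].
det J = 122.0000.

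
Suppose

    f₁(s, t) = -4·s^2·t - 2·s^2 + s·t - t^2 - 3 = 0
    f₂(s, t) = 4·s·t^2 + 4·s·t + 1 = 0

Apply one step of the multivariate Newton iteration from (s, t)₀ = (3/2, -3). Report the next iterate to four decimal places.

At (3/2, -3): F = (6.0000, 37.0000).
Jacobian J = [[-8·s·t - 4·s + t, -4·s^2 + s - 2·t], [4·t^2 + 4·t, 8·s·t + 4·s]].
At the point, J = [[27.0000, -1.5000], [24.0000, -30.0000]] (det J = -774.0000).
Solving J·Δ = −F gives Δ = (-0.1609, 1.1047).
Then the next iterate is (s, t)₁ = (1.3391, -1.8953).

(1.3391, -1.8953)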